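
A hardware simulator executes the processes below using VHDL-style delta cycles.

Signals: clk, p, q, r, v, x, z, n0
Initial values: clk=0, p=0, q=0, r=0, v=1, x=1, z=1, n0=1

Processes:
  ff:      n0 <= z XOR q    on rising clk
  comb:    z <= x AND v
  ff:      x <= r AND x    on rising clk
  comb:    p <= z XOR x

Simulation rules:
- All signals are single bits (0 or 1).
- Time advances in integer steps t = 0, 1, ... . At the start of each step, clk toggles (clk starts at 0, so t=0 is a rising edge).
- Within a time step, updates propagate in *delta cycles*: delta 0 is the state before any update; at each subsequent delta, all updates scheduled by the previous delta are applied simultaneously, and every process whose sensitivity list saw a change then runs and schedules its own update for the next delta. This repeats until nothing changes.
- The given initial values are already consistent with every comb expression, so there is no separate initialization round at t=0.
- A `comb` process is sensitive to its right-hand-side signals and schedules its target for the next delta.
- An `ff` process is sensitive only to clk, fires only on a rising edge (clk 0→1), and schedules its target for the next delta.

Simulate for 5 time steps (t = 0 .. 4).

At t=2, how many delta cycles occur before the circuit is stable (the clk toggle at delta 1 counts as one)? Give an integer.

[bits: clk,z,v,p,r,x,q,n0]
t=0: Δ0=01100101 Δ1=11100101 Δ2=11100001 Δ3=10110001 Δ4=10100001 | 4Δ
t=1: Δ0=10100001 Δ1=00100001 | 1Δ
t=2: Δ0=00100001 Δ1=10100001 Δ2=10100000 | 2Δ
t=3: Δ0=10100000 Δ1=00100000 | 1Δ
t=4: Δ0=00100000 Δ1=10100000 | 1Δ

2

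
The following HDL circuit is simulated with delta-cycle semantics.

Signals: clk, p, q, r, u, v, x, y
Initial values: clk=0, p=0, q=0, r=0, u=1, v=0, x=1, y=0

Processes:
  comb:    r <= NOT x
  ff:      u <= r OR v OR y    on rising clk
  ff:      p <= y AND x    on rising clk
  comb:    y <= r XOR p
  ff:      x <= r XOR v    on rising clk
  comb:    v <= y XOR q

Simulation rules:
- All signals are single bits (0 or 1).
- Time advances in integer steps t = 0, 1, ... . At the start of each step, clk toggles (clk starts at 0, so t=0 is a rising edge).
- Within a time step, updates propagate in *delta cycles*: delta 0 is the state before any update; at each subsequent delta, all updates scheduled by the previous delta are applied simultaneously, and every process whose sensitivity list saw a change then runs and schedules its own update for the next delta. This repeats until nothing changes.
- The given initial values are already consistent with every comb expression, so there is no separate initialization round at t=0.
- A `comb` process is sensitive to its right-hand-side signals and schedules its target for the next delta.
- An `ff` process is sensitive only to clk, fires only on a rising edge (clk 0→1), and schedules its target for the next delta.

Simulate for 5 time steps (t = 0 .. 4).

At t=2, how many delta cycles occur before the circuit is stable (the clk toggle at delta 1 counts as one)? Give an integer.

[bits: q,r,clk,u,y,v,p,x]
t=0: Δ0=00010001 Δ1=00110001 Δ2=00100000 Δ3=01100000 Δ4=01101000 Δ5=01101100 | 5Δ
t=1: Δ0=01101100 Δ1=01001100 | 1Δ
t=2: Δ0=01001100 Δ1=01101100 Δ2=01111100 | 2Δ
t=3: Δ0=01111100 Δ1=01011100 | 1Δ
t=4: Δ0=01011100 Δ1=01111100 | 1Δ

2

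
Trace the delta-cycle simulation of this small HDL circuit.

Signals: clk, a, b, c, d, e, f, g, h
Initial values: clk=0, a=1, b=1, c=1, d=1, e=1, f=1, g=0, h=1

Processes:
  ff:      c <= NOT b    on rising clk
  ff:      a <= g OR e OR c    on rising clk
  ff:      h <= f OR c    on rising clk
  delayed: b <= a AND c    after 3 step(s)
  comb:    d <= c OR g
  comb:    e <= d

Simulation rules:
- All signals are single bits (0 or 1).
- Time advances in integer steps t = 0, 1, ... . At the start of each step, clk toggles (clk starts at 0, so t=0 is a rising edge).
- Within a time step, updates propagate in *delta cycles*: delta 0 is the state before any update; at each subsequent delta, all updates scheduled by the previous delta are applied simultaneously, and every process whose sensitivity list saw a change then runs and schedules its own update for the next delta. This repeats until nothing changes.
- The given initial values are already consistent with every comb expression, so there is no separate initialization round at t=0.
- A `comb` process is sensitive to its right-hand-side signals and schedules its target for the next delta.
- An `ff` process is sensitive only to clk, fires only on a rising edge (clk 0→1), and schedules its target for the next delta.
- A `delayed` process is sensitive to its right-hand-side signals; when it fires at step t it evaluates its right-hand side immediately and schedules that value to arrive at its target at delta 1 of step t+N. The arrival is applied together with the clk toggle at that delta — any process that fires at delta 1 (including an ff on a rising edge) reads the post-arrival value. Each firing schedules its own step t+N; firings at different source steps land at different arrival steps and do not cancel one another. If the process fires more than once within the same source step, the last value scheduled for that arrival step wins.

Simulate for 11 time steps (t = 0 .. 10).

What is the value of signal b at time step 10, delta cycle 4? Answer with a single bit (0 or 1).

1

t0.Δ0 b=1 a=1 h=1 e=1 c=1 clk=0 f=1 d=1 g=0
t0.Δ1 b=1 a=1 h=1 e=1 c=1 clk=1 f=1 d=1 g=0
t0.Δ2 b=1 a=1 h=1 e=1 c=0 clk=1 f=1 d=1 g=0
t0.Δ3 b=1 a=1 h=1 e=1 c=0 clk=1 f=1 d=0 g=0
t0.Δ4 b=1 a=1 h=1 e=0 c=0 clk=1 f=1 d=0 g=0
t1.Δ0 b=1 a=1 h=1 e=0 c=0 clk=1 f=1 d=0 g=0
t1.Δ1 b=1 a=1 h=1 e=0 c=0 clk=0 f=1 d=0 g=0
t2.Δ0 b=1 a=1 h=1 e=0 c=0 clk=0 f=1 d=0 g=0
t2.Δ1 b=1 a=1 h=1 e=0 c=0 clk=1 f=1 d=0 g=0
t2.Δ2 b=1 a=0 h=1 e=0 c=0 clk=1 f=1 d=0 g=0
t3.Δ0 b=1 a=0 h=1 e=0 c=0 clk=1 f=1 d=0 g=0
t3.Δ1 b=0 a=0 h=1 e=0 c=0 clk=0 f=1 d=0 g=0
t4.Δ0 b=0 a=0 h=1 e=0 c=0 clk=0 f=1 d=0 g=0
t4.Δ1 b=0 a=0 h=1 e=0 c=0 clk=1 f=1 d=0 g=0
t4.Δ2 b=0 a=0 h=1 e=0 c=1 clk=1 f=1 d=0 g=0
t4.Δ3 b=0 a=0 h=1 e=0 c=1 clk=1 f=1 d=1 g=0
t4.Δ4 b=0 a=0 h=1 e=1 c=1 clk=1 f=1 d=1 g=0
t5.Δ0 b=0 a=0 h=1 e=1 c=1 clk=1 f=1 d=1 g=0
t5.Δ1 b=0 a=0 h=1 e=1 c=1 clk=0 f=1 d=1 g=0
t6.Δ0 b=0 a=0 h=1 e=1 c=1 clk=0 f=1 d=1 g=0
t6.Δ1 b=0 a=0 h=1 e=1 c=1 clk=1 f=1 d=1 g=0
t6.Δ2 b=0 a=1 h=1 e=1 c=1 clk=1 f=1 d=1 g=0
t7.Δ0 b=0 a=1 h=1 e=1 c=1 clk=1 f=1 d=1 g=0
t7.Δ1 b=0 a=1 h=1 e=1 c=1 clk=0 f=1 d=1 g=0
t8.Δ0 b=0 a=1 h=1 e=1 c=1 clk=0 f=1 d=1 g=0
t8.Δ1 b=0 a=1 h=1 e=1 c=1 clk=1 f=1 d=1 g=0
t9.Δ0 b=0 a=1 h=1 e=1 c=1 clk=1 f=1 d=1 g=0
t9.Δ1 b=1 a=1 h=1 e=1 c=1 clk=0 f=1 d=1 g=0
t10.Δ0 b=1 a=1 h=1 e=1 c=1 clk=0 f=1 d=1 g=0
t10.Δ1 b=1 a=1 h=1 e=1 c=1 clk=1 f=1 d=1 g=0
t10.Δ2 b=1 a=1 h=1 e=1 c=0 clk=1 f=1 d=1 g=0
t10.Δ3 b=1 a=1 h=1 e=1 c=0 clk=1 f=1 d=0 g=0
t10.Δ4 b=1 a=1 h=1 e=0 c=0 clk=1 f=1 d=0 g=0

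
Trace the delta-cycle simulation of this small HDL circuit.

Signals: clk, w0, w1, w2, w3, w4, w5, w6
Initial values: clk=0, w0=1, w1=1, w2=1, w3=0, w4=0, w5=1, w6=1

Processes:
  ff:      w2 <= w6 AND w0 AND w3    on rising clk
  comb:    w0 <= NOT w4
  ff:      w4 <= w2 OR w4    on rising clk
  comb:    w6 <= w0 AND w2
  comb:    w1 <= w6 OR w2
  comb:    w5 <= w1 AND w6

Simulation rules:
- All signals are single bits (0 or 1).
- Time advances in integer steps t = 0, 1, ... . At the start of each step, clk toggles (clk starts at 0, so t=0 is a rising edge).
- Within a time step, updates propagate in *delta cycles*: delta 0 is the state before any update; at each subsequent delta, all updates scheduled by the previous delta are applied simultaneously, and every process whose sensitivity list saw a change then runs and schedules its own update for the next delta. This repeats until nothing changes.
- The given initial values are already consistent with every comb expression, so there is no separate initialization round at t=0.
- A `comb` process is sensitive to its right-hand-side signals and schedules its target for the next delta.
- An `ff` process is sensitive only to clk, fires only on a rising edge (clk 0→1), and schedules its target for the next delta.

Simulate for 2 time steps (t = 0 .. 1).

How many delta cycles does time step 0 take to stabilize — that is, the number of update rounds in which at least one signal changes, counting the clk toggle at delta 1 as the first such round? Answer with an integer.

4

[bits: w2,w1,w3,w6,w0,clk,w5,w4]
t=0: Δ0=11011010 Δ1=11011110 Δ2=01011111 Δ3=01000111 Δ4=00000101 | 4Δ
t=1: Δ0=00000101 Δ1=00000001 | 1Δ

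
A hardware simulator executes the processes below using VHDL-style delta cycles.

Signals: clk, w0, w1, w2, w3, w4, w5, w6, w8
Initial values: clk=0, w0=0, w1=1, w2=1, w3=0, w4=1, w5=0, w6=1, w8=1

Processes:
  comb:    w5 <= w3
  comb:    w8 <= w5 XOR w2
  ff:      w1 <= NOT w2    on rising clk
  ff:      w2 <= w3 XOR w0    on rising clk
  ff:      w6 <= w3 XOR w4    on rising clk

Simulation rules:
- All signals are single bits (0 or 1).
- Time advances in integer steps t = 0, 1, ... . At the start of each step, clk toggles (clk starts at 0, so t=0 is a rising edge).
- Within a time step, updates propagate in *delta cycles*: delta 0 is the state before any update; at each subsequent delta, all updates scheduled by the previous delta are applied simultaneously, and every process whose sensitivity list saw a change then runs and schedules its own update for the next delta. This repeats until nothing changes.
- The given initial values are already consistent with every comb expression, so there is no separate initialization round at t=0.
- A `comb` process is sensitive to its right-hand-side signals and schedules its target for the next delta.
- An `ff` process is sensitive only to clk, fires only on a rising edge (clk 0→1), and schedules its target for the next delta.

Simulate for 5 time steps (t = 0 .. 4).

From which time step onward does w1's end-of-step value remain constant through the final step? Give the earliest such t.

[bits: w2,w4,w1,clk,w3,w6,w8,w5,w0]
t=0: Δ0=111001100 Δ1=111101100 Δ2=010101100 Δ3=010101000 | 3Δ
t=1: Δ0=010101000 Δ1=010001000 | 1Δ
t=2: Δ0=010001000 Δ1=010101000 Δ2=011101000 | 2Δ
t=3: Δ0=011101000 Δ1=011001000 | 1Δ
t=4: Δ0=011001000 Δ1=011101000 | 1Δ

2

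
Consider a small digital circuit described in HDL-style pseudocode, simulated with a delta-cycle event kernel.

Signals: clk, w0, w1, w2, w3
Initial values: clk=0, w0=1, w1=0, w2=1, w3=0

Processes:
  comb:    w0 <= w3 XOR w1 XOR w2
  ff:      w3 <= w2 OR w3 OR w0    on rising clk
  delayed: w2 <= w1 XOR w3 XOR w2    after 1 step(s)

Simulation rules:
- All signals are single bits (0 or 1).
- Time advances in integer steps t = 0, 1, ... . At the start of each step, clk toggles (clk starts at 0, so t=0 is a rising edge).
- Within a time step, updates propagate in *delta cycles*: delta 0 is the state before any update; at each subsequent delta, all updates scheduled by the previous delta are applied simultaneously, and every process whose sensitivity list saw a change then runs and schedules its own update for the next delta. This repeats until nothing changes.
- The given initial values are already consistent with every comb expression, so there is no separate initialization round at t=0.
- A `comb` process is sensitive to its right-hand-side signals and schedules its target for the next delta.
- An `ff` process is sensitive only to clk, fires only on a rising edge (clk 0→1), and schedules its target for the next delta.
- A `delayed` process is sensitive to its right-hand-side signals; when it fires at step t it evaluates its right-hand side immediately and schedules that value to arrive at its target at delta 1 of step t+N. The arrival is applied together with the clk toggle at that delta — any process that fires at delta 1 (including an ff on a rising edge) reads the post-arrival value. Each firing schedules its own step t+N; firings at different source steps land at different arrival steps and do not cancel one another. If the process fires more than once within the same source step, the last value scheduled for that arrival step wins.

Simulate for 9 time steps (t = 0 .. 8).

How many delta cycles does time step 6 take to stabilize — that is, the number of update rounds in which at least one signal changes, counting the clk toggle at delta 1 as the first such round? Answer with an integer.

2

t0.Δ0 w0=1 w2=1 w1=0 clk=0 w3=0
t0.Δ1 w0=1 w2=1 w1=0 clk=1 w3=0
t0.Δ2 w0=1 w2=1 w1=0 clk=1 w3=1
t0.Δ3 w0=0 w2=1 w1=0 clk=1 w3=1
t1.Δ0 w0=0 w2=1 w1=0 clk=1 w3=1
t1.Δ1 w0=0 w2=0 w1=0 clk=0 w3=1
t1.Δ2 w0=1 w2=0 w1=0 clk=0 w3=1
t2.Δ0 w0=1 w2=0 w1=0 clk=0 w3=1
t2.Δ1 w0=1 w2=1 w1=0 clk=1 w3=1
t2.Δ2 w0=0 w2=1 w1=0 clk=1 w3=1
t3.Δ0 w0=0 w2=1 w1=0 clk=1 w3=1
t3.Δ1 w0=0 w2=0 w1=0 clk=0 w3=1
t3.Δ2 w0=1 w2=0 w1=0 clk=0 w3=1
t4.Δ0 w0=1 w2=0 w1=0 clk=0 w3=1
t4.Δ1 w0=1 w2=1 w1=0 clk=1 w3=1
t4.Δ2 w0=0 w2=1 w1=0 clk=1 w3=1
t5.Δ0 w0=0 w2=1 w1=0 clk=1 w3=1
t5.Δ1 w0=0 w2=0 w1=0 clk=0 w3=1
t5.Δ2 w0=1 w2=0 w1=0 clk=0 w3=1
t6.Δ0 w0=1 w2=0 w1=0 clk=0 w3=1
t6.Δ1 w0=1 w2=1 w1=0 clk=1 w3=1
t6.Δ2 w0=0 w2=1 w1=0 clk=1 w3=1
t7.Δ0 w0=0 w2=1 w1=0 clk=1 w3=1
t7.Δ1 w0=0 w2=0 w1=0 clk=0 w3=1
t7.Δ2 w0=1 w2=0 w1=0 clk=0 w3=1
t8.Δ0 w0=1 w2=0 w1=0 clk=0 w3=1
t8.Δ1 w0=1 w2=1 w1=0 clk=1 w3=1
t8.Δ2 w0=0 w2=1 w1=0 clk=1 w3=1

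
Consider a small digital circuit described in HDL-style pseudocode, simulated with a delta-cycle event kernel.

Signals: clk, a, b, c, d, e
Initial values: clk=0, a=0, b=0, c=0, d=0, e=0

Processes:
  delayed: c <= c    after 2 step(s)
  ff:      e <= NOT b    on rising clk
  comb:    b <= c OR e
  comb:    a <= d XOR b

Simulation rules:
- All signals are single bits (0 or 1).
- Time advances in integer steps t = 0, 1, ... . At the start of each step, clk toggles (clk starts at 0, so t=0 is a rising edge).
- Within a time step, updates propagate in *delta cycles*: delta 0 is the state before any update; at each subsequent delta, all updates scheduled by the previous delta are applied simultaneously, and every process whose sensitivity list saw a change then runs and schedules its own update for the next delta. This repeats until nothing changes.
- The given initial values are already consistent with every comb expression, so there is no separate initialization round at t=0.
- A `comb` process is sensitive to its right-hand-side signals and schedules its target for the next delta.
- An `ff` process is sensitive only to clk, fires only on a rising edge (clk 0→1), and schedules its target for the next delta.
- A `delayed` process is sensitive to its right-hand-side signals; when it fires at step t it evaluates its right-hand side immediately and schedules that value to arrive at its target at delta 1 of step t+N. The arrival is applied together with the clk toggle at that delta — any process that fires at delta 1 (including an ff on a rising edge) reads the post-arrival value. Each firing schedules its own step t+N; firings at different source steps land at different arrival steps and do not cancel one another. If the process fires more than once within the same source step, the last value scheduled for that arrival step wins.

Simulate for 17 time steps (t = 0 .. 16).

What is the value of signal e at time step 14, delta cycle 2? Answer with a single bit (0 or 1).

0

t0.Δ0 e=0 clk=0 b=0 c=0 a=0 d=0
t0.Δ1 e=0 clk=1 b=0 c=0 a=0 d=0
t0.Δ2 e=1 clk=1 b=0 c=0 a=0 d=0
t0.Δ3 e=1 clk=1 b=1 c=0 a=0 d=0
t0.Δ4 e=1 clk=1 b=1 c=0 a=1 d=0
t1.Δ0 e=1 clk=1 b=1 c=0 a=1 d=0
t1.Δ1 e=1 clk=0 b=1 c=0 a=1 d=0
t2.Δ0 e=1 clk=0 b=1 c=0 a=1 d=0
t2.Δ1 e=1 clk=1 b=1 c=0 a=1 d=0
t2.Δ2 e=0 clk=1 b=1 c=0 a=1 d=0
t2.Δ3 e=0 clk=1 b=0 c=0 a=1 d=0
t2.Δ4 e=0 clk=1 b=0 c=0 a=0 d=0
t3.Δ0 e=0 clk=1 b=0 c=0 a=0 d=0
t3.Δ1 e=0 clk=0 b=0 c=0 a=0 d=0
t4.Δ0 e=0 clk=0 b=0 c=0 a=0 d=0
t4.Δ1 e=0 clk=1 b=0 c=0 a=0 d=0
t4.Δ2 e=1 clk=1 b=0 c=0 a=0 d=0
t4.Δ3 e=1 clk=1 b=1 c=0 a=0 d=0
t4.Δ4 e=1 clk=1 b=1 c=0 a=1 d=0
t5.Δ0 e=1 clk=1 b=1 c=0 a=1 d=0
t5.Δ1 e=1 clk=0 b=1 c=0 a=1 d=0
t6.Δ0 e=1 clk=0 b=1 c=0 a=1 d=0
t6.Δ1 e=1 clk=1 b=1 c=0 a=1 d=0
t6.Δ2 e=0 clk=1 b=1 c=0 a=1 d=0
t6.Δ3 e=0 clk=1 b=0 c=0 a=1 d=0
t6.Δ4 e=0 clk=1 b=0 c=0 a=0 d=0
t7.Δ0 e=0 clk=1 b=0 c=0 a=0 d=0
t7.Δ1 e=0 clk=0 b=0 c=0 a=0 d=0
t8.Δ0 e=0 clk=0 b=0 c=0 a=0 d=0
t8.Δ1 e=0 clk=1 b=0 c=0 a=0 d=0
t8.Δ2 e=1 clk=1 b=0 c=0 a=0 d=0
t8.Δ3 e=1 clk=1 b=1 c=0 a=0 d=0
t8.Δ4 e=1 clk=1 b=1 c=0 a=1 d=0
t9.Δ0 e=1 clk=1 b=1 c=0 a=1 d=0
t9.Δ1 e=1 clk=0 b=1 c=0 a=1 d=0
t10.Δ0 e=1 clk=0 b=1 c=0 a=1 d=0
t10.Δ1 e=1 clk=1 b=1 c=0 a=1 d=0
t10.Δ2 e=0 clk=1 b=1 c=0 a=1 d=0
t10.Δ3 e=0 clk=1 b=0 c=0 a=1 d=0
t10.Δ4 e=0 clk=1 b=0 c=0 a=0 d=0
t11.Δ0 e=0 clk=1 b=0 c=0 a=0 d=0
t11.Δ1 e=0 clk=0 b=0 c=0 a=0 d=0
t12.Δ0 e=0 clk=0 b=0 c=0 a=0 d=0
t12.Δ1 e=0 clk=1 b=0 c=0 a=0 d=0
t12.Δ2 e=1 clk=1 b=0 c=0 a=0 d=0
t12.Δ3 e=1 clk=1 b=1 c=0 a=0 d=0
t12.Δ4 e=1 clk=1 b=1 c=0 a=1 d=0
t13.Δ0 e=1 clk=1 b=1 c=0 a=1 d=0
t13.Δ1 e=1 clk=0 b=1 c=0 a=1 d=0
t14.Δ0 e=1 clk=0 b=1 c=0 a=1 d=0
t14.Δ1 e=1 clk=1 b=1 c=0 a=1 d=0
t14.Δ2 e=0 clk=1 b=1 c=0 a=1 d=0
t14.Δ3 e=0 clk=1 b=0 c=0 a=1 d=0
t14.Δ4 e=0 clk=1 b=0 c=0 a=0 d=0
t15.Δ0 e=0 clk=1 b=0 c=0 a=0 d=0
t15.Δ1 e=0 clk=0 b=0 c=0 a=0 d=0
t16.Δ0 e=0 clk=0 b=0 c=0 a=0 d=0
t16.Δ1 e=0 clk=1 b=0 c=0 a=0 d=0
t16.Δ2 e=1 clk=1 b=0 c=0 a=0 d=0
t16.Δ3 e=1 clk=1 b=1 c=0 a=0 d=0
t16.Δ4 e=1 clk=1 b=1 c=0 a=1 d=0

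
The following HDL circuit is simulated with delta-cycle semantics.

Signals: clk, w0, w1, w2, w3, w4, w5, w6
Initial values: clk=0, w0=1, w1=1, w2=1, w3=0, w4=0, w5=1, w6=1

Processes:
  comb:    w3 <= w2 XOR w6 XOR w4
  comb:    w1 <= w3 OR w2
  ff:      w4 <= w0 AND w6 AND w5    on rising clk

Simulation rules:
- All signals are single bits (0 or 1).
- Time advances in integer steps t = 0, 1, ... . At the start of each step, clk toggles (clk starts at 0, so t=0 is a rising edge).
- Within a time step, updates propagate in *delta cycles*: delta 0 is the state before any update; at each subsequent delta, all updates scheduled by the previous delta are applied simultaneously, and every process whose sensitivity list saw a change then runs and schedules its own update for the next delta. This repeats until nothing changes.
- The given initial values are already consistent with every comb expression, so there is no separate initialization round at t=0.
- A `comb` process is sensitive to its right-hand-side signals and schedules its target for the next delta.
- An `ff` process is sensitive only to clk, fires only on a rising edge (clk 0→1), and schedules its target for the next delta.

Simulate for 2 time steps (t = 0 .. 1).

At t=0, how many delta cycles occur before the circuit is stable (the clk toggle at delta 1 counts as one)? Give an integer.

[bits: w1,w0,clk,w5,w4,w6,w3,w2]
t=0: Δ0=11010101 Δ1=11110101 Δ2=11111101 Δ3=11111111 | 3Δ
t=1: Δ0=11111111 Δ1=11011111 | 1Δ

3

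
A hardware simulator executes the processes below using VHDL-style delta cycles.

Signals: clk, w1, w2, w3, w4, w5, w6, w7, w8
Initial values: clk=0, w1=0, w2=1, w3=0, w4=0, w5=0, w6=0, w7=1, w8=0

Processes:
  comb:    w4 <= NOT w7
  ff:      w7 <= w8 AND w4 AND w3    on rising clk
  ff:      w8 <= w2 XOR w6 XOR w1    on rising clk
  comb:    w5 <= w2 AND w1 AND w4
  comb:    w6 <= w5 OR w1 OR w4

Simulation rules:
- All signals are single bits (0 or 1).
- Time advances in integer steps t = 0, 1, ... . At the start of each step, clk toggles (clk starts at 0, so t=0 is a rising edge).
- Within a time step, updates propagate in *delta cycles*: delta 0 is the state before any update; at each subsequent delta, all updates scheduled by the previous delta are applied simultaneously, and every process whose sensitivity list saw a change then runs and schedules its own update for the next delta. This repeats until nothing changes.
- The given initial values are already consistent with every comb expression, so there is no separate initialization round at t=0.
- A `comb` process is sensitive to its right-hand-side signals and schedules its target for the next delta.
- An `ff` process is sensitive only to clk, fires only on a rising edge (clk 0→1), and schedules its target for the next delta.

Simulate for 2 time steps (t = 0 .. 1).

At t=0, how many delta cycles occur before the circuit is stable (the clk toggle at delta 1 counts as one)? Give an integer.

t0.Δ0 w4=0 w8=0 w6=0 w1=0 w5=0 w7=1 clk=0 w3=0 w2=1
t0.Δ1 w4=0 w8=0 w6=0 w1=0 w5=0 w7=1 clk=1 w3=0 w2=1
t0.Δ2 w4=0 w8=1 w6=0 w1=0 w5=0 w7=0 clk=1 w3=0 w2=1
t0.Δ3 w4=1 w8=1 w6=0 w1=0 w5=0 w7=0 clk=1 w3=0 w2=1
t0.Δ4 w4=1 w8=1 w6=1 w1=0 w5=0 w7=0 clk=1 w3=0 w2=1
t1.Δ0 w4=1 w8=1 w6=1 w1=0 w5=0 w7=0 clk=1 w3=0 w2=1
t1.Δ1 w4=1 w8=1 w6=1 w1=0 w5=0 w7=0 clk=0 w3=0 w2=1

4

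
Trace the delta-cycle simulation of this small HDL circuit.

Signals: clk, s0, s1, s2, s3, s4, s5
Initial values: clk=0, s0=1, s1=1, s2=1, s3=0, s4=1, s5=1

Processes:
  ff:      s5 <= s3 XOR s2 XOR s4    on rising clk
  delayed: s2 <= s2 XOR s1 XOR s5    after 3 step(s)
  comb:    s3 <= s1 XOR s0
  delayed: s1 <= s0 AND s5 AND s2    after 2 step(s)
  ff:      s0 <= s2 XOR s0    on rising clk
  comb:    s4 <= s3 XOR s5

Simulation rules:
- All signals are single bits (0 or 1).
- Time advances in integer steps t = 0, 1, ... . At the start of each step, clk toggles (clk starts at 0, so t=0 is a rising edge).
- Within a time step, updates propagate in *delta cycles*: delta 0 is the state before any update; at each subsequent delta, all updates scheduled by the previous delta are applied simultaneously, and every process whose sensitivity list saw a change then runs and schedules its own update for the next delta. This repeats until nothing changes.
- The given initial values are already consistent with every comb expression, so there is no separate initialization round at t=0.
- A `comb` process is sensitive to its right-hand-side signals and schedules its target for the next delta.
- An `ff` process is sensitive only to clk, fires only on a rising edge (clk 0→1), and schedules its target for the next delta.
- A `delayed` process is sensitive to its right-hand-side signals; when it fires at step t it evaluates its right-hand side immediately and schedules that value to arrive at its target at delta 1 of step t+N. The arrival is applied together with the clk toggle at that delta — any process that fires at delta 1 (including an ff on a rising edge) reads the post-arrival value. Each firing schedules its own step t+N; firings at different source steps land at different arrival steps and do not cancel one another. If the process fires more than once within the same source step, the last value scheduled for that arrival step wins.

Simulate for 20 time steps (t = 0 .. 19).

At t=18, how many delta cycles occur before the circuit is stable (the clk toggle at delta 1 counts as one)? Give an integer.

3

t0.Δ0 s5=1 s1=1 clk=0 s3=0 s0=1 s4=1 s2=1
t0.Δ1 s5=1 s1=1 clk=1 s3=0 s0=1 s4=1 s2=1
t0.Δ2 s5=0 s1=1 clk=1 s3=0 s0=0 s4=1 s2=1
t0.Δ3 s5=0 s1=1 clk=1 s3=1 s0=0 s4=0 s2=1
t0.Δ4 s5=0 s1=1 clk=1 s3=1 s0=0 s4=1 s2=1
t1.Δ0 s5=0 s1=1 clk=1 s3=1 s0=0 s4=1 s2=1
t1.Δ1 s5=0 s1=1 clk=0 s3=1 s0=0 s4=1 s2=1
t2.Δ0 s5=0 s1=1 clk=0 s3=1 s0=0 s4=1 s2=1
t2.Δ1 s5=0 s1=0 clk=1 s3=1 s0=0 s4=1 s2=1
t2.Δ2 s5=1 s1=0 clk=1 s3=0 s0=1 s4=1 s2=1
t2.Δ3 s5=1 s1=0 clk=1 s3=1 s0=1 s4=1 s2=1
t2.Δ4 s5=1 s1=0 clk=1 s3=1 s0=1 s4=0 s2=1
t3.Δ0 s5=1 s1=0 clk=1 s3=1 s0=1 s4=0 s2=1
t3.Δ1 s5=1 s1=0 clk=0 s3=1 s0=1 s4=0 s2=0
t4.Δ0 s5=1 s1=0 clk=0 s3=1 s0=1 s4=0 s2=0
t4.Δ1 s5=1 s1=1 clk=1 s3=1 s0=1 s4=0 s2=0
t4.Δ2 s5=1 s1=1 clk=1 s3=0 s0=1 s4=0 s2=0
t4.Δ3 s5=1 s1=1 clk=1 s3=0 s0=1 s4=1 s2=0
t5.Δ0 s5=1 s1=1 clk=1 s3=0 s0=1 s4=1 s2=0
t5.Δ1 s5=1 s1=0 clk=0 s3=0 s0=1 s4=1 s2=0
t5.Δ2 s5=1 s1=0 clk=0 s3=1 s0=1 s4=1 s2=0
t5.Δ3 s5=1 s1=0 clk=0 s3=1 s0=1 s4=0 s2=0
t6.Δ0 s5=1 s1=0 clk=0 s3=1 s0=1 s4=0 s2=0
t6.Δ1 s5=1 s1=0 clk=1 s3=1 s0=1 s4=0 s2=1
t6.Δ2 s5=0 s1=0 clk=1 s3=1 s0=0 s4=0 s2=1
t6.Δ3 s5=0 s1=0 clk=1 s3=0 s0=0 s4=1 s2=1
t6.Δ4 s5=0 s1=0 clk=1 s3=0 s0=0 s4=0 s2=1
t7.Δ0 s5=0 s1=0 clk=1 s3=0 s0=0 s4=0 s2=1
t7.Δ1 s5=0 s1=0 clk=0 s3=0 s0=0 s4=0 s2=0
t8.Δ0 s5=0 s1=0 clk=0 s3=0 s0=0 s4=0 s2=0
t8.Δ1 s5=0 s1=0 clk=1 s3=0 s0=0 s4=0 s2=1
t8.Δ2 s5=1 s1=0 clk=1 s3=0 s0=1 s4=0 s2=1
t8.Δ3 s5=1 s1=0 clk=1 s3=1 s0=1 s4=1 s2=1
t8.Δ4 s5=1 s1=0 clk=1 s3=1 s0=1 s4=0 s2=1
t9.Δ0 s5=1 s1=0 clk=1 s3=1 s0=1 s4=0 s2=1
t9.Δ1 s5=1 s1=0 clk=0 s3=1 s0=1 s4=0 s2=1
t10.Δ0 s5=1 s1=0 clk=0 s3=1 s0=1 s4=0 s2=1
t10.Δ1 s5=1 s1=1 clk=1 s3=1 s0=1 s4=0 s2=0
t10.Δ2 s5=1 s1=1 clk=1 s3=0 s0=1 s4=0 s2=0
t10.Δ3 s5=1 s1=1 clk=1 s3=0 s0=1 s4=1 s2=0
t11.Δ0 s5=1 s1=1 clk=1 s3=0 s0=1 s4=1 s2=0
t11.Δ1 s5=1 s1=1 clk=0 s3=0 s0=1 s4=1 s2=0
t12.Δ0 s5=1 s1=1 clk=0 s3=0 s0=1 s4=1 s2=0
t12.Δ1 s5=1 s1=0 clk=1 s3=0 s0=1 s4=1 s2=0
t12.Δ2 s5=1 s1=0 clk=1 s3=1 s0=1 s4=1 s2=0
t12.Δ3 s5=1 s1=0 clk=1 s3=1 s0=1 s4=0 s2=0
t13.Δ0 s5=1 s1=0 clk=1 s3=1 s0=1 s4=0 s2=0
t13.Δ1 s5=1 s1=0 clk=0 s3=1 s0=1 s4=0 s2=0
t14.Δ0 s5=1 s1=0 clk=0 s3=1 s0=1 s4=0 s2=0
t14.Δ1 s5=1 s1=0 clk=1 s3=1 s0=1 s4=0 s2=0
t15.Δ0 s5=1 s1=0 clk=1 s3=1 s0=1 s4=0 s2=0
t15.Δ1 s5=1 s1=0 clk=0 s3=1 s0=1 s4=0 s2=1
t16.Δ0 s5=1 s1=0 clk=0 s3=1 s0=1 s4=0 s2=1
t16.Δ1 s5=1 s1=0 clk=1 s3=1 s0=1 s4=0 s2=1
t16.Δ2 s5=0 s1=0 clk=1 s3=1 s0=0 s4=0 s2=1
t16.Δ3 s5=0 s1=0 clk=1 s3=0 s0=0 s4=1 s2=1
t16.Δ4 s5=0 s1=0 clk=1 s3=0 s0=0 s4=0 s2=1
t17.Δ0 s5=0 s1=0 clk=1 s3=0 s0=0 s4=0 s2=1
t17.Δ1 s5=0 s1=1 clk=0 s3=0 s0=0 s4=0 s2=1
t17.Δ2 s5=0 s1=1 clk=0 s3=1 s0=0 s4=0 s2=1
t17.Δ3 s5=0 s1=1 clk=0 s3=1 s0=0 s4=1 s2=1
t18.Δ0 s5=0 s1=1 clk=0 s3=1 s0=0 s4=1 s2=1
t18.Δ1 s5=0 s1=0 clk=1 s3=1 s0=0 s4=1 s2=0
t18.Δ2 s5=0 s1=0 clk=1 s3=0 s0=0 s4=1 s2=0
t18.Δ3 s5=0 s1=0 clk=1 s3=0 s0=0 s4=0 s2=0
t19.Δ0 s5=0 s1=0 clk=1 s3=0 s0=0 s4=0 s2=0
t19.Δ1 s5=0 s1=0 clk=0 s3=0 s0=0 s4=0 s2=1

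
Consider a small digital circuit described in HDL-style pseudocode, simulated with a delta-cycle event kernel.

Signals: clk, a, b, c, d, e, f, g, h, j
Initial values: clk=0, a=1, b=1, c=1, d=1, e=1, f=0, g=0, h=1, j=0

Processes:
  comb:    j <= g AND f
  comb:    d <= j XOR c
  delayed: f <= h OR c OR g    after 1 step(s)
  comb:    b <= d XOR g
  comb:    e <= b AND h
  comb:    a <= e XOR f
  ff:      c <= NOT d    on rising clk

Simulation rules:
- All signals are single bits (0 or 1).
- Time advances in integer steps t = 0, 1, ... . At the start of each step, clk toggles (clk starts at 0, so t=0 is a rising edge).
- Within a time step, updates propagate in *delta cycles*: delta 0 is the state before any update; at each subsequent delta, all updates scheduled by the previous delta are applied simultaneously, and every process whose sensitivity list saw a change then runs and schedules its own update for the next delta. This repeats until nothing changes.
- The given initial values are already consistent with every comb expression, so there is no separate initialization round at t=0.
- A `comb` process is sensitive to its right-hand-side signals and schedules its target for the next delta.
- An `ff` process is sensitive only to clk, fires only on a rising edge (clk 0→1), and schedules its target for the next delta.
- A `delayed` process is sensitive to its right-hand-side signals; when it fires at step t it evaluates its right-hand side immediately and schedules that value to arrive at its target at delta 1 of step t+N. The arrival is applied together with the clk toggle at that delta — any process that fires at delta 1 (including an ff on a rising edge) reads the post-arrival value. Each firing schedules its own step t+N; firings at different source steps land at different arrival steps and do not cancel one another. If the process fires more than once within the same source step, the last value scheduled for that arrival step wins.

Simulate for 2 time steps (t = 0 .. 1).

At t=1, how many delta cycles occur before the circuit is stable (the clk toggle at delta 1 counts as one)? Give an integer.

t=0 Δ0: d=1 clk=0 c=1 b=1 g=0 h=1 a=1 e=1 f=0 j=0
  Δ1: clk:0→1
  Δ2: c:1→0
  Δ3: d:1→0
  Δ4: b:1→0
  Δ5: e:1→0
  Δ6: a:1→0
  (6Δ to stable)
t=1 Δ0: d=0 clk=1 c=0 b=0 g=0 h=1 a=0 e=0 f=0 j=0
  Δ1: clk:1→0, f:0→1
  Δ2: a:0→1
  (2Δ to stable)

2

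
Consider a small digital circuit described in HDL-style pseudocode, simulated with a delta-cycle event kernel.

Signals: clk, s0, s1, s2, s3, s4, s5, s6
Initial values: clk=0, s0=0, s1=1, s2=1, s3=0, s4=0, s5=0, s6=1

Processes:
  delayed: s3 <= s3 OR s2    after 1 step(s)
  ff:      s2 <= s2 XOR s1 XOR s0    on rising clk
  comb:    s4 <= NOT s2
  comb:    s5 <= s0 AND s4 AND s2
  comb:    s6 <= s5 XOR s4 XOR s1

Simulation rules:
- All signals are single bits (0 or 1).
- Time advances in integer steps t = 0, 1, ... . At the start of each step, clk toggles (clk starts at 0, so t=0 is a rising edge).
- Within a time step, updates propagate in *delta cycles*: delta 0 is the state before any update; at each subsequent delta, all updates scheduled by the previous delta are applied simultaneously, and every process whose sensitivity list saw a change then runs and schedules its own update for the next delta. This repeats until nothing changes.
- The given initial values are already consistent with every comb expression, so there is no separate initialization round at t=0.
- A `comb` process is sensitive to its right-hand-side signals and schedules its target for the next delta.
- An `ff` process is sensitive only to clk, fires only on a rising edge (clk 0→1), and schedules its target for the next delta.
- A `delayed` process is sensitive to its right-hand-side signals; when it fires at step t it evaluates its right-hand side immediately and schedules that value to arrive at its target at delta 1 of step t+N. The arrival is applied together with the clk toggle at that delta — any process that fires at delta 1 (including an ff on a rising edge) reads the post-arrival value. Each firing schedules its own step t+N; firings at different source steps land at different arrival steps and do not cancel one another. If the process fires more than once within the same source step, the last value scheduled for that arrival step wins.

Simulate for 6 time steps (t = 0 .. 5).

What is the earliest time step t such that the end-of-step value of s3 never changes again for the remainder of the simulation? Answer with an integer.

t0.Δ0 s1=1 s2=1 clk=0 s6=1 s3=0 s5=0 s0=0 s4=0
t0.Δ1 s1=1 s2=1 clk=1 s6=1 s3=0 s5=0 s0=0 s4=0
t0.Δ2 s1=1 s2=0 clk=1 s6=1 s3=0 s5=0 s0=0 s4=0
t0.Δ3 s1=1 s2=0 clk=1 s6=1 s3=0 s5=0 s0=0 s4=1
t0.Δ4 s1=1 s2=0 clk=1 s6=0 s3=0 s5=0 s0=0 s4=1
t1.Δ0 s1=1 s2=0 clk=1 s6=0 s3=0 s5=0 s0=0 s4=1
t1.Δ1 s1=1 s2=0 clk=0 s6=0 s3=0 s5=0 s0=0 s4=1
t2.Δ0 s1=1 s2=0 clk=0 s6=0 s3=0 s5=0 s0=0 s4=1
t2.Δ1 s1=1 s2=0 clk=1 s6=0 s3=0 s5=0 s0=0 s4=1
t2.Δ2 s1=1 s2=1 clk=1 s6=0 s3=0 s5=0 s0=0 s4=1
t2.Δ3 s1=1 s2=1 clk=1 s6=0 s3=0 s5=0 s0=0 s4=0
t2.Δ4 s1=1 s2=1 clk=1 s6=1 s3=0 s5=0 s0=0 s4=0
t3.Δ0 s1=1 s2=1 clk=1 s6=1 s3=0 s5=0 s0=0 s4=0
t3.Δ1 s1=1 s2=1 clk=0 s6=1 s3=1 s5=0 s0=0 s4=0
t4.Δ0 s1=1 s2=1 clk=0 s6=1 s3=1 s5=0 s0=0 s4=0
t4.Δ1 s1=1 s2=1 clk=1 s6=1 s3=1 s5=0 s0=0 s4=0
t4.Δ2 s1=1 s2=0 clk=1 s6=1 s3=1 s5=0 s0=0 s4=0
t4.Δ3 s1=1 s2=0 clk=1 s6=1 s3=1 s5=0 s0=0 s4=1
t4.Δ4 s1=1 s2=0 clk=1 s6=0 s3=1 s5=0 s0=0 s4=1
t5.Δ0 s1=1 s2=0 clk=1 s6=0 s3=1 s5=0 s0=0 s4=1
t5.Δ1 s1=1 s2=0 clk=0 s6=0 s3=1 s5=0 s0=0 s4=1

3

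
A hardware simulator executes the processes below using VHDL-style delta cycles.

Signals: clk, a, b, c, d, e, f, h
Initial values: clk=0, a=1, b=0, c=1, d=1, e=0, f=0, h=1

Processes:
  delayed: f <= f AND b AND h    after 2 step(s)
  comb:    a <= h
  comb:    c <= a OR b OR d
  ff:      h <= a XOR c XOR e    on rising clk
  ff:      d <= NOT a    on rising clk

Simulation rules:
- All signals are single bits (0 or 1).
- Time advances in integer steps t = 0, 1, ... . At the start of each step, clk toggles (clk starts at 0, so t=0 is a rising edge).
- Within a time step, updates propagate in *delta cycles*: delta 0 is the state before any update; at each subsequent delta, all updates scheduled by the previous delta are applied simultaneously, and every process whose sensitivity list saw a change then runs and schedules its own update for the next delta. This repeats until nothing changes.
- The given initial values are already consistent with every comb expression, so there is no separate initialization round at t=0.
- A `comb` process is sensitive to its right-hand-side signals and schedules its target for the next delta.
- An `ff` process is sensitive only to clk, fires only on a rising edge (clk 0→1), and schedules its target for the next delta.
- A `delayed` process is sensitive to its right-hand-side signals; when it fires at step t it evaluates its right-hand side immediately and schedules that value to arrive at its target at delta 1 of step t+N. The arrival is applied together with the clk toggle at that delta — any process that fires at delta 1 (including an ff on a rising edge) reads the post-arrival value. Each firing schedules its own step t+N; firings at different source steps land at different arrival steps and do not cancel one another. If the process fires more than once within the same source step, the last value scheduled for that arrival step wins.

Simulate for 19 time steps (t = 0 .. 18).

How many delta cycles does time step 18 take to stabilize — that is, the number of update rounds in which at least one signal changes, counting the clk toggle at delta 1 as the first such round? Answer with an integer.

[bits: d,b,clk,h,c,a,e,f]
t=0: Δ0=10011100 Δ1=10111100 Δ2=00101100 Δ3=00101000 Δ4=00100000 | 4Δ
t=1: Δ0=00100000 Δ1=00000000 | 1Δ
t=2: Δ0=00000000 Δ1=00100000 Δ2=10100000 Δ3=10101000 | 3Δ
t=3: Δ0=10101000 Δ1=10001000 | 1Δ
t=4: Δ0=10001000 Δ1=10101000 Δ2=10111000 Δ3=10111100 | 3Δ
t=5: Δ0=10111100 Δ1=10011100 | 1Δ
t=6: Δ0=10011100 Δ1=10111100 Δ2=00101100 Δ3=00101000 Δ4=00100000 | 4Δ
t=7: Δ0=00100000 Δ1=00000000 | 1Δ
t=8: Δ0=00000000 Δ1=00100000 Δ2=10100000 Δ3=10101000 | 3Δ
t=9: Δ0=10101000 Δ1=10001000 | 1Δ
t=10: Δ0=10001000 Δ1=10101000 Δ2=10111000 Δ3=10111100 | 3Δ
t=11: Δ0=10111100 Δ1=10011100 | 1Δ
t=12: Δ0=10011100 Δ1=10111100 Δ2=00101100 Δ3=00101000 Δ4=00100000 | 4Δ
t=13: Δ0=00100000 Δ1=00000000 | 1Δ
t=14: Δ0=00000000 Δ1=00100000 Δ2=10100000 Δ3=10101000 | 3Δ
t=15: Δ0=10101000 Δ1=10001000 | 1Δ
t=16: Δ0=10001000 Δ1=10101000 Δ2=10111000 Δ3=10111100 | 3Δ
t=17: Δ0=10111100 Δ1=10011100 | 1Δ
t=18: Δ0=10011100 Δ1=10111100 Δ2=00101100 Δ3=00101000 Δ4=00100000 | 4Δ

4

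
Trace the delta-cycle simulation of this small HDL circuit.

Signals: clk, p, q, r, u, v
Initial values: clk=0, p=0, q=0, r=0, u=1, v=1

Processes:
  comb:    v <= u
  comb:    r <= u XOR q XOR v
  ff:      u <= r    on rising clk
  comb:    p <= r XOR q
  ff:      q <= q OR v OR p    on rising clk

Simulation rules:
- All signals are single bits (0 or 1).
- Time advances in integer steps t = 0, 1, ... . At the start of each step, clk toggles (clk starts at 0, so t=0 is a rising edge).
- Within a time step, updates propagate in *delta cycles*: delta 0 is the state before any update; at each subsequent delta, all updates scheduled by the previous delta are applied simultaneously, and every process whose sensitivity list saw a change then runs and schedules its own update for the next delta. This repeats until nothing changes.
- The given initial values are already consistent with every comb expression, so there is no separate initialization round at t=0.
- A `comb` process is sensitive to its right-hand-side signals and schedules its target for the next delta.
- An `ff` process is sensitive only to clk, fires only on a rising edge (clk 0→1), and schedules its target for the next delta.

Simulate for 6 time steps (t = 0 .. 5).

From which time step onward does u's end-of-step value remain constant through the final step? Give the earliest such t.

[bits: clk,u,p,v,q,r]
t=0: Δ0=010100 Δ1=110100 Δ2=100110 Δ3=101010 Δ4=101011 Δ5=100011 | 5Δ
t=1: Δ0=100011 Δ1=000011 | 1Δ
t=2: Δ0=000011 Δ1=100011 Δ2=110011 Δ3=110110 Δ4=111111 Δ5=110111 | 5Δ
t=3: Δ0=110111 Δ1=010111 | 1Δ
t=4: Δ0=010111 Δ1=110111 | 1Δ
t=5: Δ0=110111 Δ1=010111 | 1Δ

2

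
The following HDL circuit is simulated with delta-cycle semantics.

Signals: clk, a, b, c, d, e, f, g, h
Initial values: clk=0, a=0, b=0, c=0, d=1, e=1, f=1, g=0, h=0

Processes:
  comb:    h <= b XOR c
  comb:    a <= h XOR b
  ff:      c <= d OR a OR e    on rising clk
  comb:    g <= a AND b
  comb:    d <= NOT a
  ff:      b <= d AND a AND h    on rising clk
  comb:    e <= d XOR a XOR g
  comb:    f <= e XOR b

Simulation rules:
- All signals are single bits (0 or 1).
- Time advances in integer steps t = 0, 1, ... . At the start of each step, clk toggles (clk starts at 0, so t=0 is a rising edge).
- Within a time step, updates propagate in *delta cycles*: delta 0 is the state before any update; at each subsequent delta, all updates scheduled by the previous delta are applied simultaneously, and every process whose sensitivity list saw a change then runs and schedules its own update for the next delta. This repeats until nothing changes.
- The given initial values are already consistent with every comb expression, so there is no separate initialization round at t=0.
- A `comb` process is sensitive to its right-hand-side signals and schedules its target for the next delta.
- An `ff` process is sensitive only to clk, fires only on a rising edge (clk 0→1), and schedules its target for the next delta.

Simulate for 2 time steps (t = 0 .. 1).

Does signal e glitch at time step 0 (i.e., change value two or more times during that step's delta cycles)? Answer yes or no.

yes

t0.Δ0 clk=0 g=0 b=0 f=1 e=1 c=0 h=0 a=0 d=1
t0.Δ1 clk=1 g=0 b=0 f=1 e=1 c=0 h=0 a=0 d=1
t0.Δ2 clk=1 g=0 b=0 f=1 e=1 c=1 h=0 a=0 d=1
t0.Δ3 clk=1 g=0 b=0 f=1 e=1 c=1 h=1 a=0 d=1
t0.Δ4 clk=1 g=0 b=0 f=1 e=1 c=1 h=1 a=1 d=1
t0.Δ5 clk=1 g=0 b=0 f=1 e=0 c=1 h=1 a=1 d=0
t0.Δ6 clk=1 g=0 b=0 f=0 e=1 c=1 h=1 a=1 d=0
t0.Δ7 clk=1 g=0 b=0 f=1 e=1 c=1 h=1 a=1 d=0
t1.Δ0 clk=1 g=0 b=0 f=1 e=1 c=1 h=1 a=1 d=0
t1.Δ1 clk=0 g=0 b=0 f=1 e=1 c=1 h=1 a=1 d=0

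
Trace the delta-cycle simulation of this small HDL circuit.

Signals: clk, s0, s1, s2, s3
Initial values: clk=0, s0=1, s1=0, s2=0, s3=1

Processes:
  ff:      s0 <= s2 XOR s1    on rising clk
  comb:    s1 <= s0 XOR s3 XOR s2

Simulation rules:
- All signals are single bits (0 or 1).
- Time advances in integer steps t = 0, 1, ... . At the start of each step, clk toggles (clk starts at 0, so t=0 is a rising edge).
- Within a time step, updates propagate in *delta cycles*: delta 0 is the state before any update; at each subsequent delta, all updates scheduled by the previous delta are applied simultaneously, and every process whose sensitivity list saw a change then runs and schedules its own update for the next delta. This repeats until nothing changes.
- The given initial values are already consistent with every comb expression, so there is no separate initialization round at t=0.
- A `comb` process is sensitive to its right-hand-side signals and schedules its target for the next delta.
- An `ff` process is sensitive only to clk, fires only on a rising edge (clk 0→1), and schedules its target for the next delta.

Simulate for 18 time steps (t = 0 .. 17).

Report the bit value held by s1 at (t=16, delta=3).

1

[bits: s1,s3,clk,s0,s2]
t=0: Δ0=01010 Δ1=01110 Δ2=01100 Δ3=11100 | 3Δ
t=1: Δ0=11100 Δ1=11000 | 1Δ
t=2: Δ0=11000 Δ1=11100 Δ2=11110 Δ3=01110 | 3Δ
t=3: Δ0=01110 Δ1=01010 | 1Δ
t=4: Δ0=01010 Δ1=01110 Δ2=01100 Δ3=11100 | 3Δ
t=5: Δ0=11100 Δ1=11000 | 1Δ
t=6: Δ0=11000 Δ1=11100 Δ2=11110 Δ3=01110 | 3Δ
t=7: Δ0=01110 Δ1=01010 | 1Δ
t=8: Δ0=01010 Δ1=01110 Δ2=01100 Δ3=11100 | 3Δ
t=9: Δ0=11100 Δ1=11000 | 1Δ
t=10: Δ0=11000 Δ1=11100 Δ2=11110 Δ3=01110 | 3Δ
t=11: Δ0=01110 Δ1=01010 | 1Δ
t=12: Δ0=01010 Δ1=01110 Δ2=01100 Δ3=11100 | 3Δ
t=13: Δ0=11100 Δ1=11000 | 1Δ
t=14: Δ0=11000 Δ1=11100 Δ2=11110 Δ3=01110 | 3Δ
t=15: Δ0=01110 Δ1=01010 | 1Δ
t=16: Δ0=01010 Δ1=01110 Δ2=01100 Δ3=11100 | 3Δ
t=17: Δ0=11100 Δ1=11000 | 1Δ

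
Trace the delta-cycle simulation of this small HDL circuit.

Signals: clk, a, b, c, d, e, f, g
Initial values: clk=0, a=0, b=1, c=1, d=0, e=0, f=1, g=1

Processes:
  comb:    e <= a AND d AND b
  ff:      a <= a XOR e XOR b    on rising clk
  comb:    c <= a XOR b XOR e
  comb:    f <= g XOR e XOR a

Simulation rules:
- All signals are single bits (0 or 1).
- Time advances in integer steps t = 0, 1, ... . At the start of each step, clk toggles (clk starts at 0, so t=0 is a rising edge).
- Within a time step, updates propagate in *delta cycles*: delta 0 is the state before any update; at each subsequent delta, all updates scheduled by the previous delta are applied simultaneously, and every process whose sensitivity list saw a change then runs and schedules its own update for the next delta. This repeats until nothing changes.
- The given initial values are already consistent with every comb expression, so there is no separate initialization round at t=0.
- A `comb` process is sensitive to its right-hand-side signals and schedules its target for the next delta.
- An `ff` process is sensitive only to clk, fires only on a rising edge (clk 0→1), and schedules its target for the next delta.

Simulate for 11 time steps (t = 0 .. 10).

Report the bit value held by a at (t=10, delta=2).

[bits: d,c,clk,g,a,e,b,f]
t=0: Δ0=01010011 Δ1=01110011 Δ2=01111011 Δ3=00111010 | 3Δ
t=1: Δ0=00111010 Δ1=00011010 | 1Δ
t=2: Δ0=00011010 Δ1=00111010 Δ2=00110010 Δ3=01110011 | 3Δ
t=3: Δ0=01110011 Δ1=01010011 | 1Δ
t=4: Δ0=01010011 Δ1=01110011 Δ2=01111011 Δ3=00111010 | 3Δ
t=5: Δ0=00111010 Δ1=00011010 | 1Δ
t=6: Δ0=00011010 Δ1=00111010 Δ2=00110010 Δ3=01110011 | 3Δ
t=7: Δ0=01110011 Δ1=01010011 | 1Δ
t=8: Δ0=01010011 Δ1=01110011 Δ2=01111011 Δ3=00111010 | 3Δ
t=9: Δ0=00111010 Δ1=00011010 | 1Δ
t=10: Δ0=00011010 Δ1=00111010 Δ2=00110010 Δ3=01110011 | 3Δ

0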